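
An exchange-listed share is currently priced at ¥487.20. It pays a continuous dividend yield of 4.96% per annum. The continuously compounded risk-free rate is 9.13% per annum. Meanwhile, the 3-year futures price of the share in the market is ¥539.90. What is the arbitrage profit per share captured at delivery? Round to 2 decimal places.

Fair futures: F* = S·e^(carry·T), with carry = (r − q) = 0.0913 − 0.0496 = 0.0417
F* = 487.20 · e^(0.0417 × 3) = 487.20 · e^0.125100 = 487.20 × 1.133262 = ¥552.1252
Market ¥539.90 < fair ¥552.1252: forward underpriced → reverse cash-and-carry (short spot, go long the forward).
At maturity, profit = |F_mkt − F*| = |539.90 − 552.1252| = ¥12.23 per share

¥12.23 per share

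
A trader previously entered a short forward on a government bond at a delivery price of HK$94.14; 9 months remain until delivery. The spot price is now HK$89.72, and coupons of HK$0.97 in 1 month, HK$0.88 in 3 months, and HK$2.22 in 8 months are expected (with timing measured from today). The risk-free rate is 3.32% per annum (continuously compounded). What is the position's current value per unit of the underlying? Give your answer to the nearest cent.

PV(remaining coupons) I = 0.97·e^(−0.0332·1/12) + 0.88·e^(−0.0332·3/12) + 2.22·e^(−0.0332·8/12) = 4.0115
Current forward F = (S − I)·e^(rT) = (89.72 − 4.0115)·e^(0.0332·9/12) = 85.7085 × 1.025213 = 87.8695
Value (long) = (F − K)·e^(−rT) = (87.8695 − 94.14) × 0.975407 = -6.1163
Short position value = −(long value) = HK$6.12

HK$6.12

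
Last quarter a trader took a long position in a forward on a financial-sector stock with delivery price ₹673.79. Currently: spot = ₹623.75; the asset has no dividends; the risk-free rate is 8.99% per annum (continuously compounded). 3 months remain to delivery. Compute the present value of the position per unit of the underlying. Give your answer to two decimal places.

-₹35.07

Current fair forward for the remaining 3 months: F = S·e^(r·T), r = 0.0899
F = 623.75 · e^(0.0899 × 3/12) = 623.75 × 1.022729 = 637.9272
Value of long forward = (F − K)·e^(−rT) = (637.9272 − 673.79) · e^(−0.0899·3/12)
= -35.8628 × 0.977776 = -35.07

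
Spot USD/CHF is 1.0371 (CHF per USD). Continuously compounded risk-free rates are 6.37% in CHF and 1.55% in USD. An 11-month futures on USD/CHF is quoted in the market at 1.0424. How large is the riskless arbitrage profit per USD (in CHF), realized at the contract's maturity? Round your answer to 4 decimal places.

Fair futures: F* = S·e^(carry·T), with carry = (r_CHF − r_USD) = 0.0637 − 0.0155 = 0.0482
F* = 1.0371 · e^(0.0482 × 11/12) = 1.0371 · e^0.044183 = 1.0371 × 1.045174 = 1.0839
Market 1.0424 < fair 1.0839: forward underpriced → reverse cash-and-carry (short spot, go long the forward).
At maturity, profit = |F_mkt − F*| = |1.0424 − 1.0839| = 0.0415 per USD (in CHF)

0.0415 per USD (in CHF)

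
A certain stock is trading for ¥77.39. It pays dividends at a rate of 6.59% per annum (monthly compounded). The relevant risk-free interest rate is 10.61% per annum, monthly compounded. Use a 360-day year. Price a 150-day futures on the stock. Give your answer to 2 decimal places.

¥78.69

F = S · (1+r/12)^(12T) / (1+q/12)^(12T)
= 77.39 × 1.044997 / 1.027762 = 77.39 × 1.016769
F = ¥78.69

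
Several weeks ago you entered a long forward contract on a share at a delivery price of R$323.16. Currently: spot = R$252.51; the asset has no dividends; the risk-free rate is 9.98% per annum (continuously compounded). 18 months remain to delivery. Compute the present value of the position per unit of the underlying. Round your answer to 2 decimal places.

Current fair forward for the remaining 18 months: F = S·e^(r·T), r = 0.0998
F = 252.51 · e^(0.0998 × 18/12) = 252.51 × 1.161486 = 293.2868
Value of long forward = (F − K)·e^(−rT) = (293.2868 − 323.16) · e^(−0.0998·18/12)
= -29.8732 × 0.860966 = -25.72

-R$25.72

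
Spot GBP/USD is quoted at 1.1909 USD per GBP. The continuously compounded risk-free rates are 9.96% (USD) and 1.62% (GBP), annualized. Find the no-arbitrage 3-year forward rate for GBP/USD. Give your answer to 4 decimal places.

F = S·e^((r_USD − r_GBP)T) = 1.1909 · e^((0.0996 − 0.0162) × 3)
= 1.1909 · e^0.250200 = 1.1909 × 1.284282
F = 1.5295 USD per GBP

1.5295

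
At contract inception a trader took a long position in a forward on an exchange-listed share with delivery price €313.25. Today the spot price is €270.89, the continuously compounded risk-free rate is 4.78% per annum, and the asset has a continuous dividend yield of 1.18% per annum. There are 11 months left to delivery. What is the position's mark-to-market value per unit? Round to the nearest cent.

-€31.85

Current fair forward for the remaining 11 months: F = S·e^((r − q)·T), (r − q) = 0.0478 − 0.0118 = 0.0360
F = 270.89 · e^(0.0360 × 11/12) = 270.89 × 1.033551 = 279.9786
Value of long forward = (F − K)·e^(−rT) = (279.9786 − 313.25) · e^(−0.0478·11/12)
= -33.2714 × 0.957129 = -31.85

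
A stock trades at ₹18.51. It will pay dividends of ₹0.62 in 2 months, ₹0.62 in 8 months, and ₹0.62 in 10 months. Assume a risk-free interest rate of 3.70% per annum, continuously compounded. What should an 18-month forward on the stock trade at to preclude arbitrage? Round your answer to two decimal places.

PV(dividends) I = 0.62·e^(−0.0370·2/12) + 0.62·e^(−0.0370·8/12) + 0.62·e^(−0.0370·10/12)
I = 0.6162 + 0.6049 + 0.6012 = 1.8223
F = (S − I)·e^(rT) = (18.51 − 1.8223) · e^(0.0370·18/12)
= 16.6877 · e^0.055500 = 16.6877 × 1.057069 = ₹17.64

₹17.64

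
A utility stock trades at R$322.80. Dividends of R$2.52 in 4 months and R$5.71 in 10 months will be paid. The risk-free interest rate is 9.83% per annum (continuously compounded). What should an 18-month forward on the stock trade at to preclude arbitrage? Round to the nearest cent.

R$365.16

PV(dividends) I = 2.52·e^(−0.0983·4/12) + 5.71·e^(−0.0983·10/12)
I = 2.4388 + 5.2609 = 7.6997
F = (S − I)·e^(rT) = (322.80 − 7.6997) · e^(0.0983·18/12)
= 315.1003 · e^0.147450 = 315.1003 × 1.158875 = R$365.16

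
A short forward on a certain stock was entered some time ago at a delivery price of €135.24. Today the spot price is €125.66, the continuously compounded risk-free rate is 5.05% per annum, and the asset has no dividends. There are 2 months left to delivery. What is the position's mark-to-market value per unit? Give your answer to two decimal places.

Current fair forward for the remaining 2 months: F = S·e^(r·T), r = 0.0505
F = 125.66 · e^(0.0505 × 2/12) = 125.66 × 1.008452 = 126.7221
Value of long forward = (F − K)·e^(−rT) = (126.7221 − 135.24) · e^(−0.0505·2/12)
= -8.5179 × 0.991619 = -8.45
Short position value = −(long value) = €8.45

€8.45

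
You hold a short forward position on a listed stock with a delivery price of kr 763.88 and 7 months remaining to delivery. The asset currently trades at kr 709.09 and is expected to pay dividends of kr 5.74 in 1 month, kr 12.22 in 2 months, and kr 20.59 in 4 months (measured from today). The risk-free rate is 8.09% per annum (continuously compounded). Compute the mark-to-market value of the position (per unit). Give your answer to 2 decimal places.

PV(remaining dividends) I = 5.74·e^(−0.0809·1/12) + 12.22·e^(−0.0809·2/12) + 20.59·e^(−0.0809·4/12) = 37.7999
Current forward F = (S − I)·e^(rT) = (709.09 − 37.7999)·e^(0.0809·7/12) = 671.2901 × 1.048323 = 703.7289
Value (long) = (F − K)·e^(−rT) = (703.7289 − 763.88) × 0.953905 = -57.3784
Short position value = −(long value) = kr 57.38

kr 57.38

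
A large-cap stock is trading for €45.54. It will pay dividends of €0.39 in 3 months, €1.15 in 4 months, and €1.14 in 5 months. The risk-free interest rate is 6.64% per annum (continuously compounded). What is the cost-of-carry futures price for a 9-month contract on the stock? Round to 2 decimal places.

€45.11

PV(dividends) I = 0.39·e^(−0.0664·3/12) + 1.15·e^(−0.0664·4/12) + 1.14·e^(−0.0664·5/12)
I = 0.3836 + 1.1248 + 1.1089 = 2.6173
F = (S − I)·e^(rT) = (45.54 − 2.6173) · e^(0.0664·9/12)
= 42.9227 · e^0.049800 = 42.9227 × 1.051061 = €45.11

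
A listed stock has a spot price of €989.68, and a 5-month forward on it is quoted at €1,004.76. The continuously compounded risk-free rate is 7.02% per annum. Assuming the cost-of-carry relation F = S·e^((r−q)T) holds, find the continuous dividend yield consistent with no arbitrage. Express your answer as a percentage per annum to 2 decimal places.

From F = S·e^((r−q)T): (r − q) = ln(F/S)/T
ln(1004.76/989.68) = ln(1.015237) = 0.015122
(r − q) = 0.015122 / (5/12) = 0.036293
q = r − ln(F/S)/T = 0.0702 − 0.036293 = 0.033907
q = 3.39%

3.39%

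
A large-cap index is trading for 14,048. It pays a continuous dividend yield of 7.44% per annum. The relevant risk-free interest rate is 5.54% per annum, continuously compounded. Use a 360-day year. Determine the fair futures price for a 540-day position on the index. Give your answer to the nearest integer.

F = S·e^((r − q)T) = 14048 · e^((0.0554 − 0.0744) × 540/360)
= 14048 · e^-0.028500 = 14048 × 0.971902
F = 13,653

13,653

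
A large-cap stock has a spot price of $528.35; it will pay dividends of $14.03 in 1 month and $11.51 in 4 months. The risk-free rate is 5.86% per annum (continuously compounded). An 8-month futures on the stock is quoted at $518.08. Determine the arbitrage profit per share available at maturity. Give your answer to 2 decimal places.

$5.06 per share

PV(dividends) I = 14.03·e^(−0.0586·1/12) + 11.51·e^(−0.0586·4/12) = 25.2490
Fair futures F* = (S − I)·e^(rT) = (528.35 − 25.2490)·e^0.039067 = 503.1010 × 1.039840 = 523.1445
Market $518.08 < fair 523.1445: forward underpriced → reverse cash-and-carry (short the stock, invest proceeds at r, pay the dividends, go long the forward).
Profit at T = |F_mkt − F*| = |518.08 − 523.1445| = $5.06 per share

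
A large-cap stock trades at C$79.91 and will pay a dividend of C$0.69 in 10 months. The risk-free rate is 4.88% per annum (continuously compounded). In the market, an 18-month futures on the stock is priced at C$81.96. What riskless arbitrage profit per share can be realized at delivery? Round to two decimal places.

C$3.31 per share

PV(dividends) I = 0.69·e^(−0.0488·10/12) = 0.6625
Fair futures F* = (S − I)·e^(rT) = (79.91 − 0.6625)·e^0.073200 = 79.2475 × 1.075946 = 85.2660
Market C$81.96 < fair 85.2660: forward underpriced → reverse cash-and-carry (short the stock, invest proceeds at r, pay the dividends, go long the forward).
Profit at T = |F_mkt − F*| = |81.96 − 85.2660| = C$3.31 per share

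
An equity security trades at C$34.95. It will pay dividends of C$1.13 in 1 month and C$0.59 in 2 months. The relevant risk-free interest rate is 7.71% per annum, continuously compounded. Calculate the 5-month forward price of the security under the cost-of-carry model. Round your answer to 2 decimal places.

C$34.33

PV(dividends) I = 1.13·e^(−0.0771·1/12) + 0.59·e^(−0.0771·2/12)
I = 1.1228 + 0.5825 = 1.7053
F = (S − I)·e^(rT) = (34.95 − 1.7053) · e^(0.0771·5/12)
= 33.2447 · e^0.032125 = 33.2447 × 1.032647 = C$34.33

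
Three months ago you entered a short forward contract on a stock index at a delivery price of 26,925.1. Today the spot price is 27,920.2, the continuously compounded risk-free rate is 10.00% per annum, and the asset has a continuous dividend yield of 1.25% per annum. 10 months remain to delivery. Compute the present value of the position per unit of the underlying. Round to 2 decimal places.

Current fair forward for the remaining 10 months: F = S·e^((r − q)·T), (r − q) = 0.1000 − 0.0125 = 0.0875
F = 27920.2 · e^(0.0875 × 10/12) = 27920.2 × 1.07564090 = 30032.1091
Value of long forward = (F − K)·e^(−rT) = (30032.1091 − 26925.1) · e^(−0.1000·10/12)
= 3107.0091 × 0.92004441 = 2858.59
Short position value = −(long value) = -2858.59

-2858.59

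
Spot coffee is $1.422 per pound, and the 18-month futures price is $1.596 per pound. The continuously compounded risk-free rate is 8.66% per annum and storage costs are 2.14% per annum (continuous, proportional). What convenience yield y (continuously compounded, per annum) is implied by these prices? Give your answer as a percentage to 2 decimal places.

3.10%

F = S·e^((r+u−y)T) ⇒ (r+u−y) = ln(F/S)/T
ln(1.596/1.422) = 0.115436; /T ⇒ 0.076957
y = r + u − ln(F/S)/T = 0.0866 + 0.0214 − 0.076957 = 0.031043
y = 3.10%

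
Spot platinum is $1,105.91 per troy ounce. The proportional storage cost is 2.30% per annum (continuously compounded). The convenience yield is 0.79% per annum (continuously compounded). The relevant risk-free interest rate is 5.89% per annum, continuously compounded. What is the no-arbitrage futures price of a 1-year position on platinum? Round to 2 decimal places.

Net carry = r + u − y = 0.0589 + 0.0230 − 0.0079 = 0.0740
F = S·e^((r+u−y)T) = 1105.91 · e^(0.0740 × 1) = 1105.91 · e^0.07400000
= 1105.91 × 1.07680681 = $1,190.85 per troy ounce

$1,190.85 per troy ounce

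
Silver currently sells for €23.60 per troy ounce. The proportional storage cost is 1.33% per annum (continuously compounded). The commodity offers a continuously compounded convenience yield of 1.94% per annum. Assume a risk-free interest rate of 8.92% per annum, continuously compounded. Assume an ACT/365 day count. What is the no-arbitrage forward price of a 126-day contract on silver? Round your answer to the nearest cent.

€24.29 per troy ounce

Net carry = r + u − y = 0.0892 + 0.0133 − 0.0194 = 0.0831
F = S·e^((r+u−y)T) = 23.60 · e^(0.0831 × 126/365) = 23.60 · e^0.028687
= 23.60 × 1.029102 = €24.29 per troy ounce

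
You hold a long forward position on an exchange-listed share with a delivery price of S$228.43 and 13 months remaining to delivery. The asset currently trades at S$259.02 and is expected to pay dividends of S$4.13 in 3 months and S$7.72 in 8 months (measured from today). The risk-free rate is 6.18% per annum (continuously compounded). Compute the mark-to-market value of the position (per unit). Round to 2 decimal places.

PV(remaining dividends) I = 4.13·e^(−0.0618·3/12) + 7.72·e^(−0.0618·8/12) = 11.4751
Current forward F = (S − I)·e^(rT) = (259.02 − 11.4751)·e^(0.0618·13/12) = 247.5449 × 1.069242 = 264.6854
Value (long) = (F − K)·e^(−rT) = (264.6854 − 228.43) × 0.935242 = 33.9076
Value = S$33.91

S$33.91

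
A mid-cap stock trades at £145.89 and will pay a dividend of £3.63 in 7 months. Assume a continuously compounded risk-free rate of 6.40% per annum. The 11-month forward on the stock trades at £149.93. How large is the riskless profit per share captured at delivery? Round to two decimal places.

PV(dividends) I = 3.63·e^(−0.0640·7/12) = 3.4970
Fair forward F* = (S − I)·e^(rT) = (145.89 − 3.4970)·e^0.058667 = 142.3930 × 1.060422 = 150.9967
Market £149.93 < fair 150.9967: forward underpriced → reverse cash-and-carry (short the stock, invest proceeds at r, pay the dividends, go long the forward).
Profit at T = |F_mkt − F*| = |149.93 − 150.9967| = £1.07 per share

£1.07 per share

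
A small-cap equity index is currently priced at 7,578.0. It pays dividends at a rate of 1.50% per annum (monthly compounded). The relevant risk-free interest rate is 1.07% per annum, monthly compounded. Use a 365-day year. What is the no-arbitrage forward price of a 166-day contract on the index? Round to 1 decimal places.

F = S · (1+r/12)^(12T) / (1+q/12)^(12T)
= 7578.0 × 1.004876 / 1.006841 = 7578.0 × 0.998048
F = 7,563.2

7,563.2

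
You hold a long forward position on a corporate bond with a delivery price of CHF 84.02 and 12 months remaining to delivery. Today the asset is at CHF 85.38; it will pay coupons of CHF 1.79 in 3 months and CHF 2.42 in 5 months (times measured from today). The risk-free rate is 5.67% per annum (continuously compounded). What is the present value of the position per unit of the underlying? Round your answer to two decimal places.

CHF 1.86

PV(remaining coupons) I = 1.79·e^(−0.0567·3/12) + 2.42·e^(−0.0567·5/12) = 4.1283
Current forward F = (S − I)·e^(rT) = (85.38 − 4.1283)·e^(0.0567·12/12) = 81.2517 × 1.058338 = 85.9918
Value (long) = (F − K)·e^(−rT) = (85.9918 − 84.02) × 0.944877 = 1.8631
Value = CHF 1.86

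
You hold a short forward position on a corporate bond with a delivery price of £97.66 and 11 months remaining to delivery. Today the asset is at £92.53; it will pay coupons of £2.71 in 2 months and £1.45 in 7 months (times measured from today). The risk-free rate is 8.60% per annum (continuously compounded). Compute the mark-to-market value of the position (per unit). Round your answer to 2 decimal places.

£1.78

PV(remaining coupons) I = 2.71·e^(−0.0860·2/12) + 1.45·e^(−0.0860·7/12) = 4.0505
Current forward F = (S − I)·e^(rT) = (92.53 − 4.0505)·e^(0.0860·11/12) = 88.4795 × 1.082024 = 95.7369
Value (long) = (F − K)·e^(−rT) = (95.7369 − 97.66) × 0.924194 = -1.7773
Short position value = −(long value) = £1.78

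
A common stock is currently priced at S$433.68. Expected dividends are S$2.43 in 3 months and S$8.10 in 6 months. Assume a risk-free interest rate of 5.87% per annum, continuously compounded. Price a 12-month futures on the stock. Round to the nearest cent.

PV(dividends) I = 2.43·e^(−0.0587·3/12) + 8.10·e^(−0.0587·6/12)
I = 2.3946 + 7.8657 = 10.2603
F = (S − I)·e^(rT) = (433.68 − 10.2603) · e^(0.0587·12/12)
= 423.4197 · e^0.058700 = 423.4197 × 1.060457 = S$449.02

S$449.02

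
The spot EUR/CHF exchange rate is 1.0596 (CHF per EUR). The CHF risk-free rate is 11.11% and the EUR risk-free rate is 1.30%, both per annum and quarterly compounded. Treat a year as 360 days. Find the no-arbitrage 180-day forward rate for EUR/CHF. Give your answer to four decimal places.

1.1120

By covered interest parity, F = S · (1+r_CHF/4)^(4T) / (1+r_EUR/4)^(4T)
= 1.0596 × 1.056321 / 1.006511 = 1.0596 × 1.049488
F = 1.1120 CHF per EUR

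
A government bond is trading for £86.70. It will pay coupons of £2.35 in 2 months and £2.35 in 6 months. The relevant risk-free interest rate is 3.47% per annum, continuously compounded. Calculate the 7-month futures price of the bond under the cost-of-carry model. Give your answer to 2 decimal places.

£83.73

PV(coupons) I = 2.35·e^(−0.0347·2/12) + 2.35·e^(−0.0347·6/12)
I = 2.3364 + 2.3096 = 4.6460
F = (S − I)·e^(rT) = (86.70 − 4.6460) · e^(0.0347·7/12)
= 82.0540 · e^0.020242 = 82.0540 × 1.020448 = £83.73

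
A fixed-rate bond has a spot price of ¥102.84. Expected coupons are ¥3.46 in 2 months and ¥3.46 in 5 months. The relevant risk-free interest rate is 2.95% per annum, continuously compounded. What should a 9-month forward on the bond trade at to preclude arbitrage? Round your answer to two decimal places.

¥98.13

PV(coupons) I = 3.46·e^(−0.0295·2/12) + 3.46·e^(−0.0295·5/12)
I = 3.4430 + 3.4177 = 6.8607
F = (S − I)·e^(rT) = (102.84 − 6.8607) · e^(0.0295·9/12)
= 95.9793 · e^0.022125 = 95.9793 × 1.022372 = ¥98.13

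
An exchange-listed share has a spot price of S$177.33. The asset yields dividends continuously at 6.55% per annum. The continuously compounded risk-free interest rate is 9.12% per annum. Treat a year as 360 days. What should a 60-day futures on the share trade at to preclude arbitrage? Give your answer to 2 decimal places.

F = S·e^((r − q)T) = 177.33 · e^((0.0912 − 0.0655) × 60/360)
= 177.33 · e^0.004283 = 177.33 × 1.004292
F = S$178.09

S$178.09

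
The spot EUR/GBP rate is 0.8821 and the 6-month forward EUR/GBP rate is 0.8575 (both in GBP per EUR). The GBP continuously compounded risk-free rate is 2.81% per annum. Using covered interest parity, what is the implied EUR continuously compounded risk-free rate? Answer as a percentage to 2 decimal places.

8.47%

F = S·e^((r_GBP − r_EUR)T) ⇒ r_EUR = r_GBP − ln(F/S)/T
ln(0.8575/0.8821) = -0.028284; /(6/12) = -0.056568
r_EUR = 0.0281 + 0.056568 = 0.084668
r_EUR = 8.47%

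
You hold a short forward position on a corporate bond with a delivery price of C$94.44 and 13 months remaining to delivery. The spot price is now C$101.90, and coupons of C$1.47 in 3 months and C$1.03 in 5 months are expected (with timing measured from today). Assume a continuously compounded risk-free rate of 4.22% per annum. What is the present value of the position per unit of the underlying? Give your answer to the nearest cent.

-C$9.21

PV(remaining coupons) I = 1.47·e^(−0.0422·3/12) + 1.03·e^(−0.0422·5/12) = 2.4666
Current forward F = (S − I)·e^(rT) = (101.90 − 2.4666)·e^(0.0422·13/12) = 99.4334 × 1.046778 = 104.0847
Value (long) = (F − K)·e^(−rT) = (104.0847 − 94.44) × 0.955313 = 9.2137
Short position value = −(long value) = -C$9.21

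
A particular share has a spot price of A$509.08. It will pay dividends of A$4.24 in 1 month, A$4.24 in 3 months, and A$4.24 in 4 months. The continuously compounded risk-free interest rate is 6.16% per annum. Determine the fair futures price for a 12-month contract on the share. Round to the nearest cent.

PV(dividends) I = 4.24·e^(−0.0616·1/12) + 4.24·e^(−0.0616·3/12) + 4.24·e^(−0.0616·4/12)
I = 4.2183 + 4.1752 + 4.1538 = 12.5473
F = (S − I)·e^(rT) = (509.08 − 12.5473) · e^(0.0616·12/12)
= 496.5327 · e^0.061600 = 496.5327 × 1.063537 = A$528.08

A$528.08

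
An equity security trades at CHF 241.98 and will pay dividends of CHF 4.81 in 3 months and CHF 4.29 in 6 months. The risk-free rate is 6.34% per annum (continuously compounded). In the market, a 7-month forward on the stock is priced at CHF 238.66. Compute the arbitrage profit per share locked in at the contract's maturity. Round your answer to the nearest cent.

PV(dividends) I = 4.81·e^(−0.0634·3/12) + 4.29·e^(−0.0634·6/12) = 8.8905
Fair forward F* = (S − I)·e^(rT) = (241.98 − 8.8905)·e^0.036983 = 233.0895 × 1.037675 = 241.8711
Market CHF 238.66 < fair 241.8711: forward underpriced → reverse cash-and-carry (short the stock, invest proceeds at r, pay the dividends, go long the forward).
Profit at T = |F_mkt − F*| = |238.66 − 241.8711| = CHF 3.21 per share

CHF 3.21 per share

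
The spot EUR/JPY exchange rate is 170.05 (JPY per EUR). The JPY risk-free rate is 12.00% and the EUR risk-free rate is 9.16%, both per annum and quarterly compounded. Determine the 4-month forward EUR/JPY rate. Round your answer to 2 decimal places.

By covered interest parity, F = S · (1+r_JPY/4)^(4T) / (1+r_EUR/4)^(4T)
= 170.05 × 1.040199 / 1.030649 = 170.05 × 1.009266
F = 171.63 JPY per EUR

171.63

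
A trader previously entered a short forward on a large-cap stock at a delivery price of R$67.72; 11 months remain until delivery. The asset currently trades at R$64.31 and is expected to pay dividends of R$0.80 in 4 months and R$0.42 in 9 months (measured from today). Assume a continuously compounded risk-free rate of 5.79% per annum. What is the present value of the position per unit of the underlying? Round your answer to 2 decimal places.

PV(remaining dividends) I = 0.80·e^(−0.0579·4/12) + 0.42·e^(−0.0579·9/12) = 1.1869
Current forward F = (S − I)·e^(rT) = (64.31 − 1.1869)·e^(0.0579·11/12) = 63.1231 × 1.054509 = 66.5639
Value (long) = (F − K)·e^(−rT) = (66.5639 − 67.72) × 0.948309 = -1.0963
Short position value = −(long value) = R$1.10

R$1.10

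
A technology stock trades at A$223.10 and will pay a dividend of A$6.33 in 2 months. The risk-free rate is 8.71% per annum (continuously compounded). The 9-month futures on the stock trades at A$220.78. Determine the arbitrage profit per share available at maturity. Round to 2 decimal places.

PV(dividends) I = 6.33·e^(−0.0871·2/12) = 6.2388
Fair futures F* = (S − I)·e^(rT) = (223.10 − 6.2388)·e^0.065325 = 216.8612 × 1.067506 = 231.5006
Market A$220.78 < fair 231.5006: forward underpriced → reverse cash-and-carry (short the stock, invest proceeds at r, pay the dividends, go long the forward).
Profit at T = |F_mkt − F*| = |220.78 − 231.5006| = A$10.72 per share

A$10.72 per share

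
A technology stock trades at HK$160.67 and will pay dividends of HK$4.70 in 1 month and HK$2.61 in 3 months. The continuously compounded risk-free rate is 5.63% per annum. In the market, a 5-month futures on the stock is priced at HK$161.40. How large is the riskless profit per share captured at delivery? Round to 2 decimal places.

HK$4.34 per share

PV(dividends) I = 4.70·e^(−0.0563·1/12) + 2.61·e^(−0.0563·3/12) = 7.2515
Fair futures F* = (S − I)·e^(rT) = (160.67 − 7.2515)·e^0.023458 = 153.4185 × 1.023735 = 157.0599
Market HK$161.40 > fair 157.0599: forward overpriced → cash-and-carry (borrow at r, buy the stock and collect the dividends, short the forward).
Profit at T = |F_mkt − F*| = |161.40 − 157.0599| = HK$4.34 per share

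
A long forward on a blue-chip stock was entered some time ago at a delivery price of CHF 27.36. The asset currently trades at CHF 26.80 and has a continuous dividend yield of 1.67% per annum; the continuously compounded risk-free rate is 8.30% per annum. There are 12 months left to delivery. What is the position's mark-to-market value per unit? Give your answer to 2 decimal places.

Current fair forward for the remaining 12 months: F = S·e^((r − q)·T), (r − q) = 0.0830 − 0.0167 = 0.0663
F = 26.80 · e^(0.0663 × 12/12) = 26.80 × 1.068547 = 28.6371
Value of long forward = (F − K)·e^(−rT) = (28.6371 − 27.36) · e^(−0.0830·12/12)
= 1.2771 × 0.920351 = 1.18

CHF 1.18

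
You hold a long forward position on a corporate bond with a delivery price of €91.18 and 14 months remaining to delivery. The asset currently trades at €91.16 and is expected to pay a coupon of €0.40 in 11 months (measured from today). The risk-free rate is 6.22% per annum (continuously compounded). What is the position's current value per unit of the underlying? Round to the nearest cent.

€5.98

PV(remaining coupons) I = 0.40·e^(−0.0622·11/12) = 0.3778
Current forward F = (S − I)·e^(rT) = (91.16 − 0.3778)·e^(0.0622·14/12) = 90.7822 × 1.075264 = 97.6148
Value (long) = (F − K)·e^(−rT) = (97.6148 − 91.18) × 0.930004 = 5.9844
Value = €5.98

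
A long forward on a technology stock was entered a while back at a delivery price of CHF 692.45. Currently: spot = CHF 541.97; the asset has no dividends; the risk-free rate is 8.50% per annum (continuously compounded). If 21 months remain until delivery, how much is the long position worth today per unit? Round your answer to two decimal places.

-CHF 54.77

Current fair forward for the remaining 21 months: F = S·e^(r·T), r = 0.0850
F = 541.97 · e^(0.0850 × 21/12) = 541.97 × 1.160383 = 628.8928
Value of long forward = (F − K)·e^(−rT) = (628.8928 − 692.45) · e^(−0.0850·21/12)
= -63.5572 × 0.861785 = -54.77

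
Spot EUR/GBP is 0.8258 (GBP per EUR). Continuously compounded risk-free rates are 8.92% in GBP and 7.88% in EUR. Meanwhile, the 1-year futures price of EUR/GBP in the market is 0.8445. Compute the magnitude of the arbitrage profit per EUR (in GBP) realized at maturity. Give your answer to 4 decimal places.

Fair futures: F* = S·e^(carry·T), with carry = (r_GBP − r_EUR) = 0.0892 − 0.0788 = 0.0104
F* = 0.8258 · e^(0.0104 × 1) = 0.8258 · e^0.010400 = 0.8258 × 1.010454 = 0.8344
Market 0.8445 > fair 0.8344: forward overpriced → cash-and-carry (buy spot, short the forward).
At maturity, profit = |F_mkt − F*| = |0.8445 − 0.8344| = 0.0101 per EUR (in GBP)

0.0101 per EUR (in GBP)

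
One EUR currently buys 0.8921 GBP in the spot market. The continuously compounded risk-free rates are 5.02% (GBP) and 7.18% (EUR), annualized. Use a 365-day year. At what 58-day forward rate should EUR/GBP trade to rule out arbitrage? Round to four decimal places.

0.8890

F = S·e^((r_GBP − r_EUR)T) = 0.8921 · e^((0.0502 − 0.0718) × 58/365)
= 0.8921 · e^-0.003432 = 0.8921 × 0.996574
F = 0.8890 GBP per EUR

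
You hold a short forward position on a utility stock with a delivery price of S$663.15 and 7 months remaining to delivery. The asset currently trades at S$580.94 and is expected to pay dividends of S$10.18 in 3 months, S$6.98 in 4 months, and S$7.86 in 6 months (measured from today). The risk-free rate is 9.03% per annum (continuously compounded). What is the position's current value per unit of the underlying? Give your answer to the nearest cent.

PV(remaining dividends) I = 10.18·e^(−0.0903·3/12) + 6.98·e^(−0.0903·4/12) + 7.86·e^(−0.0903·6/12) = 24.2388
Current forward F = (S − I)·e^(rT) = (580.94 − 24.2388)·e^(0.0903·7/12) = 556.7012 × 1.054087 = 586.8115
Value (long) = (F − K)·e^(−rT) = (586.8115 − 663.15) × 0.948688 = -72.4214
Short position value = −(long value) = S$72.42

S$72.42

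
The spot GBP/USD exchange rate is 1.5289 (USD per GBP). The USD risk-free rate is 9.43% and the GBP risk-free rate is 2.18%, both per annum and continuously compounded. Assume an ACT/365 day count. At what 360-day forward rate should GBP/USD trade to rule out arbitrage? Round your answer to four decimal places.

F = S·e^((r_USD − r_GBP)T) = 1.5289 · e^((0.0943 − 0.0218) × 360/365)
= 1.5289 · e^0.071507 = 1.5289 × 1.074126
F = 1.6422 USD per GBP

1.6422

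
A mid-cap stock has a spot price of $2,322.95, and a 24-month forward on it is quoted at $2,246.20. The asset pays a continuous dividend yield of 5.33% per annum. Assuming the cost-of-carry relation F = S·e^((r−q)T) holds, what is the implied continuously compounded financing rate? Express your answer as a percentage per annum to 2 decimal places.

From F = S·e^((r−q)T): (r − q) = ln(F/S)/T
ln(2246.20/2322.95) = ln(0.966960) = -0.033598
(r − q) = -0.033598 / (24/12) = -0.016799
r = ln(F/S)/T + q = -0.016799 + 0.0533 = 0.036501
r = 3.65%

3.65%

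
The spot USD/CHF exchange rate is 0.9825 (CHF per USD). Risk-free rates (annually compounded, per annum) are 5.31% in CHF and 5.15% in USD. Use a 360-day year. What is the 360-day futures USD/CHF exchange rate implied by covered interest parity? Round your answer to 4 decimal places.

By covered interest parity, F = S · (1+r_CHF)^T / (1+r_USD)^T
= 0.9825 × 1.053100 / 1.051500 = 0.9825 × 1.001522
F = 0.9840 CHF per USD

0.9840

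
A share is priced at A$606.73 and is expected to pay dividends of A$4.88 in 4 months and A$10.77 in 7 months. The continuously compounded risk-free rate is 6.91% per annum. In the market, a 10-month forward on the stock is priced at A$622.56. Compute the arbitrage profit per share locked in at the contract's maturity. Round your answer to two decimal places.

A$4.12 per share

PV(dividends) I = 4.88·e^(−0.0691·4/12) + 10.77·e^(−0.0691·7/12) = 15.1134
Fair forward F* = (S − I)·e^(rT) = (606.73 − 15.1134)·e^0.057583 = 591.6166 × 1.059273 = 626.6835
Market A$622.56 < fair 626.6835: forward underpriced → reverse cash-and-carry (short the stock, invest proceeds at r, pay the dividends, go long the forward).
Profit at T = |F_mkt − F*| = |622.56 − 626.6835| = A$4.12 per share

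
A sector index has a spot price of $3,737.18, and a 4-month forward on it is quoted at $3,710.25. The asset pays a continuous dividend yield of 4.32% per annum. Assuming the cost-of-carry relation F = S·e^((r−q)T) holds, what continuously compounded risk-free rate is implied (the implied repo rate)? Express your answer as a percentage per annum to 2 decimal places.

2.15%

From F = S·e^((r−q)T): (r − q) = ln(F/S)/T
ln(3710.25/3737.18) = ln(0.992794) = -0.007232
(r − q) = -0.007232 / (4/12) = -0.021696
r = ln(F/S)/T + q = -0.021696 + 0.0432 = 0.021504
r = 2.15%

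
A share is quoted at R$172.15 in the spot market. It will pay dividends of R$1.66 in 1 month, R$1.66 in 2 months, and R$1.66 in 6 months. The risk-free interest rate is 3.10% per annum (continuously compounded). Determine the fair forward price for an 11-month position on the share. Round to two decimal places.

R$172.03

PV(dividends) I = 1.66·e^(−0.0310·1/12) + 1.66·e^(−0.0310·2/12) + 1.66·e^(−0.0310·6/12)
I = 1.6557 + 1.6514 + 1.6345 = 4.9416
F = (S − I)·e^(rT) = (172.15 − 4.9416) · e^(0.0310·11/12)
= 167.2084 · e^0.028417 = 167.2084 × 1.028825 = R$172.03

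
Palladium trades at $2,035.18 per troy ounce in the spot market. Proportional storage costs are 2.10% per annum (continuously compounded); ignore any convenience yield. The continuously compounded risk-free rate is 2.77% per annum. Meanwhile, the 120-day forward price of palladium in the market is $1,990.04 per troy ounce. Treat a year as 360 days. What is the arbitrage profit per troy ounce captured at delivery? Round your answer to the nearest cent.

$78.45 per troy ounce

Fair forward: F* = S·e^(carry·T), with carry = (r + u) = 0.0277 + 0.0210 = 0.0487
F* = 2035.18 · e^(0.0487 × 120/360) = 2035.18 · e^0.01623333 = 2035.18 × 1.01636581 = $2068.4874
Market $1990.04 < fair $2068.4874: forward underpriced → reverse cash-and-carry (short spot, go long the forward).
At maturity, profit = |F_mkt − F*| = |1990.04 − 2068.4874| = $78.45 per troy ounce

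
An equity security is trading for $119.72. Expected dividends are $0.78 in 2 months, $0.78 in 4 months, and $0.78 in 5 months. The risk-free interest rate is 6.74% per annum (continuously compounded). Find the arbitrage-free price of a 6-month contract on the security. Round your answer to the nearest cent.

PV(dividends) I = 0.78·e^(−0.0674·2/12) + 0.78·e^(−0.0674·4/12) + 0.78·e^(−0.0674·5/12)
I = 0.7713 + 0.7627 + 0.7584 = 2.2924
F = (S − I)·e^(rT) = (119.72 − 2.2924) · e^(0.0674·6/12)
= 117.4276 · e^0.033700 = 117.4276 × 1.034274 = $121.45

$121.45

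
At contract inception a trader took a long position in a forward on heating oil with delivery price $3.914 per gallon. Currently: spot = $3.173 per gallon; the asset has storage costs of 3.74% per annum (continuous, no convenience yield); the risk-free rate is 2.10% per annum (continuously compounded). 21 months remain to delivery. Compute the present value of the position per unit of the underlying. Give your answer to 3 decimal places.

-$0.385 per gallon

Current fair forward for the remaining 21 months: F = S·e^((r + u)·T), (r + u) = 0.0210 + 0.0374 = 0.0584
F = 3.173 · e^(0.0584 × 21/12) = 3.173 × 1.107605 = 3.5144
Value of long forward = (F − K)·e^(−rT) = (3.5144 − 3.914) · e^(−0.0210·21/12)
= -0.3996 × 0.963917 = -0.385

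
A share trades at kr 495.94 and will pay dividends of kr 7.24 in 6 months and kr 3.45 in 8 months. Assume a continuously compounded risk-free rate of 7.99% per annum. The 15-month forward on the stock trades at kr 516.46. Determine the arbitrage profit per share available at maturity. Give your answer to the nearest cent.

PV(dividends) I = 7.24·e^(−0.0799·6/12) + 3.45·e^(−0.0799·8/12) = 10.2275
Fair forward F* = (S − I)·e^(rT) = (495.94 − 10.2275)·e^0.099875 = 485.7125 × 1.105033 = 536.7283
Market kr 516.46 < fair 536.7283: forward underpriced → reverse cash-and-carry (short the stock, invest proceeds at r, pay the dividends, go long the forward).
Profit at T = |F_mkt − F*| = |516.46 − 536.7283| = kr 20.27 per share

kr 20.27 per share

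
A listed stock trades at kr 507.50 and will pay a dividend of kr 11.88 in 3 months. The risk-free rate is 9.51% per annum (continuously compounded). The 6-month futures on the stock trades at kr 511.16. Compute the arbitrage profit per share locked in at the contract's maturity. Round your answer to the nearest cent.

PV(dividends) I = 11.88·e^(−0.0951·3/12) = 11.6009
Fair futures F* = (S − I)·e^(rT) = (507.50 − 11.6009)·e^0.047550 = 495.8991 × 1.048699 = 520.0489
Market kr 511.16 < fair 520.0489: forward underpriced → reverse cash-and-carry (short the stock, invest proceeds at r, pay the dividends, go long the forward).
Profit at T = |F_mkt − F*| = |511.16 − 520.0489| = kr 8.89 per share

kr 8.89 per share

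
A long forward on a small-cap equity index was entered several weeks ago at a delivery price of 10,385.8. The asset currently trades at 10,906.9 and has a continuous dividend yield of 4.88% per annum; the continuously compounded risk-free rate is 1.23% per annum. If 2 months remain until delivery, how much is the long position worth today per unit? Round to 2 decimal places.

454.02

Current fair forward for the remaining 2 months: F = S·e^((r − q)·T), (r − q) = 0.0123 − 0.0488 = -0.0365
F = 10906.9 · e^(-0.0365 × 2/12) = 10906.9 × 0.99393513 = 10840.7511
Value of long forward = (F − K)·e^(−rT) = (10840.7511 − 10385.8) · e^(−0.0123·2/12)
= 454.9511 × 0.99795210 = 454.02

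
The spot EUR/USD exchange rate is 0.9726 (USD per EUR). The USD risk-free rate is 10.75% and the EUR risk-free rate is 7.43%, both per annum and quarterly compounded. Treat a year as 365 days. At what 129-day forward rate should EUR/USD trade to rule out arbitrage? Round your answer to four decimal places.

0.9838

By covered interest parity, F = S · (1+r_USD/4)^(4T) / (1+r_EUR/4)^(4T)
= 0.9726 × 1.038203 / 1.026360 = 0.9726 × 1.011539
F = 0.9838 USD per EUR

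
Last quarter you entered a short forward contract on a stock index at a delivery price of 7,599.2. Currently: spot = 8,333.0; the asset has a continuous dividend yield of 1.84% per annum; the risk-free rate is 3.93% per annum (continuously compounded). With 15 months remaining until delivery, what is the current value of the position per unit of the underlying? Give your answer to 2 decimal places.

Current fair forward for the remaining 15 months: F = S·e^((r − q)·T), (r − q) = 0.0393 − 0.0184 = 0.0209
F = 8333.0 · e^(0.0209 × 15/12) = 8333.0 × 1.02646925 = 8553.5683
Value of long forward = (F − K)·e^(−rT) = (8553.5683 − 7599.2) · e^(−0.0393·15/12)
= 954.3683 × 0.95206211 = 908.62
Short position value = −(long value) = -908.62

-908.62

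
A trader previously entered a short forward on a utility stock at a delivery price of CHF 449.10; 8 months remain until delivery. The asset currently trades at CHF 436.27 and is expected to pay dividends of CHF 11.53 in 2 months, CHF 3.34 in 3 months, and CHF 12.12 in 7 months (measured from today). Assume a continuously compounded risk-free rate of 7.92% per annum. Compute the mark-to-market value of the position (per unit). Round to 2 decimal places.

CHF 15.96

PV(remaining dividends) I = 11.53·e^(−0.0792·2/12) + 3.34·e^(−0.0792·3/12) + 12.12·e^(−0.0792·7/12) = 26.2261
Current forward F = (S − I)·e^(rT) = (436.27 − 26.2261)·e^(0.0792·8/12) = 410.0439 × 1.054219 = 432.2761
Value (long) = (F − K)·e^(−rT) = (432.2761 − 449.10) × 0.948570 = -15.9586
Short position value = −(long value) = CHF 15.96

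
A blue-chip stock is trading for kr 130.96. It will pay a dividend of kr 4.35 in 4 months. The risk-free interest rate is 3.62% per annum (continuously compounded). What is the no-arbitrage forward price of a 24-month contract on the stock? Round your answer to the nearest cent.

PV(dividends) I = 4.35·e^(−0.0362·4/12)
I = 4.2978
F = (S − I)·e^(rT) = (130.96 − 4.2978) · e^(0.0362·24/12)
= 126.6622 · e^0.072400 = 126.6622 × 1.075085 = kr 136.17

kr 136.17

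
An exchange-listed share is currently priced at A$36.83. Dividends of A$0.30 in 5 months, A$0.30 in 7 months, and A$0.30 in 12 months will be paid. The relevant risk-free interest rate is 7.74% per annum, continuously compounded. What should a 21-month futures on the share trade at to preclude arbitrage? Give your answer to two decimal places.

A$41.19

PV(dividends) I = 0.30·e^(−0.0774·5/12) + 0.30·e^(−0.0774·7/12) + 0.30·e^(−0.0774·12/12)
I = 0.2905 + 0.2868 + 0.2777 = 0.8550
F = (S − I)·e^(rT) = (36.83 − 0.8550) · e^(0.0774·21/12)
= 35.9750 · e^0.135450 = 35.9750 × 1.145052 = A$41.19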